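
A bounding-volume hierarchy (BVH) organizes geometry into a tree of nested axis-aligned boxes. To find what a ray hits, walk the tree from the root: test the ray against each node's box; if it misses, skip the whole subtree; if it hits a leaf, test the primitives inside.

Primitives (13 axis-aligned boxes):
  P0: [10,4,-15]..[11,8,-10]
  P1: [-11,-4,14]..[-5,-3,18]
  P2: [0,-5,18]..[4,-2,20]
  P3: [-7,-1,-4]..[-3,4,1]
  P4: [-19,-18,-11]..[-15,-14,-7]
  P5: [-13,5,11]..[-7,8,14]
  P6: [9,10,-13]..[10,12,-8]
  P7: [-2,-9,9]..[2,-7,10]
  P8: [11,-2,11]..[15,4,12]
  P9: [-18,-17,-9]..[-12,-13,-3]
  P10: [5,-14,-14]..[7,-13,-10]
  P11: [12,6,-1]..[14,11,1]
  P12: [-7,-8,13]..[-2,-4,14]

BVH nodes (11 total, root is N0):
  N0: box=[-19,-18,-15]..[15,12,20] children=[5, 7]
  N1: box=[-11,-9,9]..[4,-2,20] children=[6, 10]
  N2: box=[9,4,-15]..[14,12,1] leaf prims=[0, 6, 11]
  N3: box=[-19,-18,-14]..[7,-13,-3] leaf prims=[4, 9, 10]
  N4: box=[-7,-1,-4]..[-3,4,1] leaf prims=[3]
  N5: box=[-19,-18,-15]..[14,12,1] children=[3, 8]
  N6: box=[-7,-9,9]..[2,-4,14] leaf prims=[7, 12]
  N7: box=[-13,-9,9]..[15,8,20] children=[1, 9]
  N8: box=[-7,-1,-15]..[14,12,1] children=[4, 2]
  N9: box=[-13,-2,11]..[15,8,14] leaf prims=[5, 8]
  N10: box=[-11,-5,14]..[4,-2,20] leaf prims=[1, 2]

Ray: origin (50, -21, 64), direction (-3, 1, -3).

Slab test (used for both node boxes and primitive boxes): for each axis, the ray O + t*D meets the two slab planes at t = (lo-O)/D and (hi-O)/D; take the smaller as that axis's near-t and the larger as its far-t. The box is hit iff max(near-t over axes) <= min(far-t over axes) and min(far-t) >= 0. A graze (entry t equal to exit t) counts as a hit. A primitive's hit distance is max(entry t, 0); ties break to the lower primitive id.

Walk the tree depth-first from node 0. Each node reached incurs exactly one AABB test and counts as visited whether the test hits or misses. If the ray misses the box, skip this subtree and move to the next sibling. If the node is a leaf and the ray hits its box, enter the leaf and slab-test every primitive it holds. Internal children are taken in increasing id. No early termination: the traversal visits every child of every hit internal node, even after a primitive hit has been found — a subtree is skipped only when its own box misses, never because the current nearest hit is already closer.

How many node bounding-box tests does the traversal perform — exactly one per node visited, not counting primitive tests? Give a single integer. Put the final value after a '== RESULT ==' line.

Trace the traversal:
N0 x:[35/3,23] y:[3,33] z:[44/3,79/3] -> hit [44/3,23], descend [5, 7]
  N5 x:[12,23] y:[3,33] z:[21,79/3] -> hit [21,23], descend [3, 8]
    N3 x:[43/3,23] y:[3,8] z:[67/3,26] -> miss, prune
    N8 x:[12,19] y:[20,33] z:[21,79/3] -> miss, prune
  N7 x:[35/3,21] y:[12,29] z:[44/3,55/3] -> hit [44/3,55/3], descend [1, 9]
    N1 x:[46/3,61/3] y:[12,19] z:[44/3,55/3] -> hit [46/3,55/3], descend [6, 10]
      N6 x:[16,19] y:[12,17] z:[50/3,55/3] -> hit [50/3,17] leaf, test {P7(miss), P12(miss)}
      N10 x:[46/3,61/3] y:[16,19] z:[44/3,50/3] -> hit [16,50/3] leaf, test {P1(miss), P2(miss)}
    N9 x:[35/3,21] y:[19,29] z:[50/3,53/3] -> miss, prune

Summary -> nodes [0, 5, 3, 8, 7, 1, 6, 10, 9]; box-tests=9; leaf-entries=2; first=miss

== RESULT ==
9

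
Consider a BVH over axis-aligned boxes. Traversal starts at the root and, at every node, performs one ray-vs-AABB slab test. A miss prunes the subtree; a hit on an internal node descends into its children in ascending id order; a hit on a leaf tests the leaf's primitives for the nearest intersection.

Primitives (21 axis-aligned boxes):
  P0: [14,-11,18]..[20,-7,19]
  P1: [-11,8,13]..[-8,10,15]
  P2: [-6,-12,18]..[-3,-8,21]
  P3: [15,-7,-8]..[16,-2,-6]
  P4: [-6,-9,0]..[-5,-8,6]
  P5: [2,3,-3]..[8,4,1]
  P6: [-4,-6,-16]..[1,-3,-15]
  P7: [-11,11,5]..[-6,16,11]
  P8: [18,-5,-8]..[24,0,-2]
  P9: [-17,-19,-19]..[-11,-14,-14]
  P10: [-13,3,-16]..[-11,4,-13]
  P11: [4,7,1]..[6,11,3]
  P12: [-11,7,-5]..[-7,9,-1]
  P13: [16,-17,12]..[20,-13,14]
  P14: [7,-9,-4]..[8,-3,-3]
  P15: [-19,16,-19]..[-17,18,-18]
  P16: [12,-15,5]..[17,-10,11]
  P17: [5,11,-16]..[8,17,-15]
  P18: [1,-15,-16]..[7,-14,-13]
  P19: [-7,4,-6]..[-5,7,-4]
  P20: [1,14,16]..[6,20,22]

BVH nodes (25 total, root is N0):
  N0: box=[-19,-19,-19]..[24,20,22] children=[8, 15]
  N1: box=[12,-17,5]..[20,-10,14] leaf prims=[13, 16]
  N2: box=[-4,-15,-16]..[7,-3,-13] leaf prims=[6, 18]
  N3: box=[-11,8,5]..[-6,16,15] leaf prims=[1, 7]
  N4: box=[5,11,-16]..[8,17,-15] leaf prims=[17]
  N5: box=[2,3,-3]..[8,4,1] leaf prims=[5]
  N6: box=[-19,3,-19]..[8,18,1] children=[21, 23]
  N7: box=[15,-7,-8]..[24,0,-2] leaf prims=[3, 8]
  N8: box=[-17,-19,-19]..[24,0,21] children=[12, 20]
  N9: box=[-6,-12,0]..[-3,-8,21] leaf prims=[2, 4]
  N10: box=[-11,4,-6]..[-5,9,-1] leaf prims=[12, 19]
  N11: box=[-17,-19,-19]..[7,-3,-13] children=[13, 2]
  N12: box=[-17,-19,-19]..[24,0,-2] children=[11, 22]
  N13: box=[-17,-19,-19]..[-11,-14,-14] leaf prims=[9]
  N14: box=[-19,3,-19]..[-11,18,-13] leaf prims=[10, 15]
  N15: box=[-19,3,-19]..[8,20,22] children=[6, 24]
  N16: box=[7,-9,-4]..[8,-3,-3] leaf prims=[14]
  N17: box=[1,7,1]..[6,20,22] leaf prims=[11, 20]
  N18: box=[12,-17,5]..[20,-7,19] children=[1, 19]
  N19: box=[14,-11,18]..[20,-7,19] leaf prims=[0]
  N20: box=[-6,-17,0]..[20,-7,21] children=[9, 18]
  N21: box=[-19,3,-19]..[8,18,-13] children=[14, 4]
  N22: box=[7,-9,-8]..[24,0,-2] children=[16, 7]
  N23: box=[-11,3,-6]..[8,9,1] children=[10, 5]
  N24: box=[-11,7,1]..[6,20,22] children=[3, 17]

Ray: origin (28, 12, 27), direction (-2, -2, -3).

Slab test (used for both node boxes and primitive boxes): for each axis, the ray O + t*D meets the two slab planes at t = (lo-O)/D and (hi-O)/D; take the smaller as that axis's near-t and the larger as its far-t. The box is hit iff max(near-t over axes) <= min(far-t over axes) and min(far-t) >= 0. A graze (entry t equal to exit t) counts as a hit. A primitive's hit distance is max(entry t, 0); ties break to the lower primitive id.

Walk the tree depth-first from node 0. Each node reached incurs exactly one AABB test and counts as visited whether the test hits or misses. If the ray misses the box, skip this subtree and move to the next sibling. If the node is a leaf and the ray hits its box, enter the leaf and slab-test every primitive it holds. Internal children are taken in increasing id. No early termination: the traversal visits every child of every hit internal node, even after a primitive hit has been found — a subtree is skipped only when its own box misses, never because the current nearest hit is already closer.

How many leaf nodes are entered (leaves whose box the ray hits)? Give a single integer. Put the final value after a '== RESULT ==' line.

Walk:
N0 x:[2,47/2] y:[-4,31/2] z:[5/3,46/3] -> hit [2,46/3], descend [8, 15]
  N8 x:[2,45/2] y:[6,31/2] z:[2,46/3] -> hit [6,46/3], descend [12, 20]
    N12 x:[2,45/2] y:[6,31/2] z:[29/3,46/3] -> hit [29/3,46/3], descend [11, 22]
      N11 x:[21/2,45/2] y:[15/2,31/2] z:[40/3,46/3] -> hit [40/3,46/3], descend [2, 13]
        N2 x:[21/2,16] y:[15/2,27/2] z:[40/3,43/3] -> hit [40/3,27/2] leaf, test {P6(miss), P18@t=40/3}
        N13 x:[39/2,45/2] y:[13,31/2] z:[41/3,46/3] -> miss, prune
      N22 x:[2,21/2] y:[6,21/2] z:[29/3,35/3] -> hit [29/3,21/2], descend [7, 16]
        N7 x:[2,13/2] y:[6,19/2] z:[29/3,35/3] -> miss, prune
        N16 x:[10,21/2] y:[15/2,21/2] z:[10,31/3] -> hit [10,31/3] leaf, test {P14@t=10}
    N20 x:[4,17] y:[19/2,29/2] z:[2,9] -> miss, prune
  N15 x:[10,47/2] y:[-4,9/2] z:[5/3,46/3] -> miss, prune

order=[0, 8, 12, 11, 2, 13, 22, 7, 16, 20, 15]  |boxes|=11  |leaves|=2  hit=P14

== RESULT ==
2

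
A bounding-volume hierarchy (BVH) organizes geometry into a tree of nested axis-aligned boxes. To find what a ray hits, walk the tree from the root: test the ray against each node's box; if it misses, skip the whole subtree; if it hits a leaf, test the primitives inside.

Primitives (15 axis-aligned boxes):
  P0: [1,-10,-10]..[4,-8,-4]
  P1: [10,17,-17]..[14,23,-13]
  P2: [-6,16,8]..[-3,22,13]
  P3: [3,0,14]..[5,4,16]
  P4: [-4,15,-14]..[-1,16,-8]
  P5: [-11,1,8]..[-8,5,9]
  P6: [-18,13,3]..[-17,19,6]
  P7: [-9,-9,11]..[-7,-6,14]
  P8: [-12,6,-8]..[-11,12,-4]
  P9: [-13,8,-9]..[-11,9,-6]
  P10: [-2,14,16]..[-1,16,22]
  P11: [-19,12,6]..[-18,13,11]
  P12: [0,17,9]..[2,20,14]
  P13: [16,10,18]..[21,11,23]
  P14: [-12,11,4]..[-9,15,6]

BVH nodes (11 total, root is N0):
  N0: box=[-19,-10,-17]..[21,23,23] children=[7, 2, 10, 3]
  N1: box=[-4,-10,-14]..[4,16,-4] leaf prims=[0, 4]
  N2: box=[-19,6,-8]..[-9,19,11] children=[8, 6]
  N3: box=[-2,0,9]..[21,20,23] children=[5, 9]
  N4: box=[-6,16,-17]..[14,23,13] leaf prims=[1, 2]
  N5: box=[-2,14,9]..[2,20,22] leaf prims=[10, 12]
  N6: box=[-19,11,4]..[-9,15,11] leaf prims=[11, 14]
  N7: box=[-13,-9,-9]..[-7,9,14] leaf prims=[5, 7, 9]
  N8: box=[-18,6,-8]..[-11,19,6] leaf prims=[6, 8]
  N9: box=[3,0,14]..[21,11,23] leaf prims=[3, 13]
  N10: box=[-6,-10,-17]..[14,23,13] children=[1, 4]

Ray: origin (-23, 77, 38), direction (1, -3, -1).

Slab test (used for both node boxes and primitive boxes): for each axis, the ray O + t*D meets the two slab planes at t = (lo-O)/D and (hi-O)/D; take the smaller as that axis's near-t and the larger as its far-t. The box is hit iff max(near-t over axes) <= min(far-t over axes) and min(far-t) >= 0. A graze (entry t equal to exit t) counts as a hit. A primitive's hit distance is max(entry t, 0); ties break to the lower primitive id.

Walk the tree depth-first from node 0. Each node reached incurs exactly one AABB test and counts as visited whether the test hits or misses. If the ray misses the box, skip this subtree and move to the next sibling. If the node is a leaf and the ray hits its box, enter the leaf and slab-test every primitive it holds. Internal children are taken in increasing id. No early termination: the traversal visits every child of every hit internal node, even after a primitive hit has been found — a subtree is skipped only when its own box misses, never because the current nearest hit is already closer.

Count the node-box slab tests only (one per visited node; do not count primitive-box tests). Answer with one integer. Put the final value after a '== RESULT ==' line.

Trace the traversal:
N0 x:[4,44] y:[18,29] z:[15,55] -> hit [18,29], descend [2, 3, 7, 10]
  N2 x:[4,14] y:[58/3,71/3] z:[27,46] -> miss, prune
  N3 x:[21,44] y:[19,77/3] z:[15,29] -> hit [21,77/3], descend [5, 9]
    N5 x:[21,25] y:[19,21] z:[16,29] -> hit [21,21] leaf, test {P10@t=21, P12(miss)}
    N9 x:[26,44] y:[22,77/3] z:[15,24] -> miss, prune
  N7 x:[10,16] y:[68/3,86/3] z:[24,47] -> miss, prune
  N10 x:[17,37] y:[18,29] z:[25,55] -> hit [25,29], descend [1, 4]
    N1 x:[19,27] y:[61/3,29] z:[42,52] -> miss, prune
    N4 x:[17,37] y:[18,61/3] z:[25,55] -> miss, prune

Visited [0, 2, 3, 5, 9, 7, 10, 1, 4]. Tests: 9 box, 1 leaf. Nearest: P10.

== RESULT ==
9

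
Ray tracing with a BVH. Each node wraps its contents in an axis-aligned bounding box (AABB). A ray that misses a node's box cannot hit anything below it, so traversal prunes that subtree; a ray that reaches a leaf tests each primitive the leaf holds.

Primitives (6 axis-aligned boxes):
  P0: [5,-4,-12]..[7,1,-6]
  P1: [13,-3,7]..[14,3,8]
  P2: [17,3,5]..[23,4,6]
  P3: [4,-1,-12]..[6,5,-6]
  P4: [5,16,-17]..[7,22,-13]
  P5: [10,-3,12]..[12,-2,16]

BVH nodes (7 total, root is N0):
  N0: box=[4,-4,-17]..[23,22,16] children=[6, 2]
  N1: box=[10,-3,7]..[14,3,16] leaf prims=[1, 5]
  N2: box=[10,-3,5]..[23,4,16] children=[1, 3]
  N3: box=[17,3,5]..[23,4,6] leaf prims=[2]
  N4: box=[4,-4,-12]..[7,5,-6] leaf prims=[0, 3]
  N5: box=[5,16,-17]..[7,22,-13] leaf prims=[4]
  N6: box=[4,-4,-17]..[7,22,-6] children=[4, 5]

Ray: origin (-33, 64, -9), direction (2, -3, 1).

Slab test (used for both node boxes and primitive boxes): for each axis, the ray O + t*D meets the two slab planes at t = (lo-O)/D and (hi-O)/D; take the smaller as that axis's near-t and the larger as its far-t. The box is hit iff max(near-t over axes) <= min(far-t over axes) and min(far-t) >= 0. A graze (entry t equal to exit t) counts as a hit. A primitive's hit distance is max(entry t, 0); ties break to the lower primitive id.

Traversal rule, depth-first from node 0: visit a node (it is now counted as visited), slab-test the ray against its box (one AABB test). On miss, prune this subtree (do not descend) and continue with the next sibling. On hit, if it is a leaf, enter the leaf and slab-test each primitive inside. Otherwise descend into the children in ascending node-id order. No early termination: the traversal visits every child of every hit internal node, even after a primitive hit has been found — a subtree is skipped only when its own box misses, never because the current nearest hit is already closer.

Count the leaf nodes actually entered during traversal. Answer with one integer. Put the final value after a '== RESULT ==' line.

Trace the traversal:
N0 x:[37/2,28] y:[14,68/3] z:[-8,25] -> hit [37/2,68/3], descend [2, 6]
  N2 x:[43/2,28] y:[20,67/3] z:[14,25] -> hit [43/2,67/3], descend [1, 3]
    N1 x:[43/2,47/2] y:[61/3,67/3] z:[16,25] -> hit [43/2,67/3] leaf, test {P1(miss), P5@t=22}
    N3 x:[25,28] y:[20,61/3] z:[14,15] -> miss, prune
  N6 x:[37/2,20] y:[14,68/3] z:[-8,3] -> miss, prune

Visited [0, 2, 1, 3, 6]. Tests: 5 box, 1 leaf. Nearest: P5.

== RESULT ==
1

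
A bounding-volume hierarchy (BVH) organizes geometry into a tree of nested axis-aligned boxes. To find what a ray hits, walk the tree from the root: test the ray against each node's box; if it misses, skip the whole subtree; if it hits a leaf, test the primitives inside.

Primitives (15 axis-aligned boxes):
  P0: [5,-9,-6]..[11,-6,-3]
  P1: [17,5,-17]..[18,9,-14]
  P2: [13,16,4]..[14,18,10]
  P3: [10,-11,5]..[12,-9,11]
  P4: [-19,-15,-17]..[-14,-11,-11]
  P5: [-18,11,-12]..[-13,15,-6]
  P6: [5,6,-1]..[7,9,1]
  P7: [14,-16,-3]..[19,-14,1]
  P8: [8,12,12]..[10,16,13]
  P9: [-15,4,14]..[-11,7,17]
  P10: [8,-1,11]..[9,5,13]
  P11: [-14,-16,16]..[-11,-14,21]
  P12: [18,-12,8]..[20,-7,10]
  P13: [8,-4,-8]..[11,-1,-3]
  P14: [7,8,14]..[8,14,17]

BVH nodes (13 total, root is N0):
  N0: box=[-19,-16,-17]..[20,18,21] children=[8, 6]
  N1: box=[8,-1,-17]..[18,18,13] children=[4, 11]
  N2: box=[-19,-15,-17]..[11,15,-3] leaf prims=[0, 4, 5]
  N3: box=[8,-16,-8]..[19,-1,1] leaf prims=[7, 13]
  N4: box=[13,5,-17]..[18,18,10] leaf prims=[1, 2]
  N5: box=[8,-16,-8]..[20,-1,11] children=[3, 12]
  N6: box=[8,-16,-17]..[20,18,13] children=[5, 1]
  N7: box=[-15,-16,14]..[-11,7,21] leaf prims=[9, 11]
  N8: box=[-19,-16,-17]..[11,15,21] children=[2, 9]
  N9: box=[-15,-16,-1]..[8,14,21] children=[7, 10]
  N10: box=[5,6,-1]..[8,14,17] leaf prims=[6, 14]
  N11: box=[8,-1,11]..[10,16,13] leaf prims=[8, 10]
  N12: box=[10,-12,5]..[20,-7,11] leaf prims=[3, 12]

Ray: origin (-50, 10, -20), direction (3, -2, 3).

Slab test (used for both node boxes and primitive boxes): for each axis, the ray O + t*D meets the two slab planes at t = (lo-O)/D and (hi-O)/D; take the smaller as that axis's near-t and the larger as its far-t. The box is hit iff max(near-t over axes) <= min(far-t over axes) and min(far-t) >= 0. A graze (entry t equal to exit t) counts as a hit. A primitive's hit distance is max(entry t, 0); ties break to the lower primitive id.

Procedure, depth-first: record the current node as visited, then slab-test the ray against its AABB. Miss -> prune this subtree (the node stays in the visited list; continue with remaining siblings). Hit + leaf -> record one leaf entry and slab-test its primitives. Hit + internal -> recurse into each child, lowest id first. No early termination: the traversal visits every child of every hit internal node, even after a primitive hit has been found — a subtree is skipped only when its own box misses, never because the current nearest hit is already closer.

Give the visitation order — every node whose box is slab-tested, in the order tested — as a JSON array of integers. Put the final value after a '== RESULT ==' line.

Traverse from the root:
N0 x:[31/3,70/3] y:[-4,13] z:[1,41/3] -> hit [31/3,13], descend [6, 8]
  N6 x:[58/3,70/3] y:[-4,13] z:[1,11] -> miss, prune
  N8 x:[31/3,61/3] y:[-5/2,13] z:[1,41/3] -> hit [31/3,13], descend [2, 9]
    N2 x:[31/3,61/3] y:[-5/2,25/2] z:[1,17/3] -> miss, prune
    N9 x:[35/3,58/3] y:[-2,13] z:[19/3,41/3] -> hit [35/3,13], descend [7, 10]
      N7 x:[35/3,13] y:[3/2,13] z:[34/3,41/3] -> hit [35/3,13] leaf, test {P9(miss), P11@t=12}
      N10 x:[55/3,58/3] y:[-2,2] z:[19/3,37/3] -> miss, prune

order=[0, 6, 8, 2, 9, 7, 10]  |boxes|=7  |leaves|=1  hit=P11

== RESULT ==
[0, 6, 8, 2, 9, 7, 10]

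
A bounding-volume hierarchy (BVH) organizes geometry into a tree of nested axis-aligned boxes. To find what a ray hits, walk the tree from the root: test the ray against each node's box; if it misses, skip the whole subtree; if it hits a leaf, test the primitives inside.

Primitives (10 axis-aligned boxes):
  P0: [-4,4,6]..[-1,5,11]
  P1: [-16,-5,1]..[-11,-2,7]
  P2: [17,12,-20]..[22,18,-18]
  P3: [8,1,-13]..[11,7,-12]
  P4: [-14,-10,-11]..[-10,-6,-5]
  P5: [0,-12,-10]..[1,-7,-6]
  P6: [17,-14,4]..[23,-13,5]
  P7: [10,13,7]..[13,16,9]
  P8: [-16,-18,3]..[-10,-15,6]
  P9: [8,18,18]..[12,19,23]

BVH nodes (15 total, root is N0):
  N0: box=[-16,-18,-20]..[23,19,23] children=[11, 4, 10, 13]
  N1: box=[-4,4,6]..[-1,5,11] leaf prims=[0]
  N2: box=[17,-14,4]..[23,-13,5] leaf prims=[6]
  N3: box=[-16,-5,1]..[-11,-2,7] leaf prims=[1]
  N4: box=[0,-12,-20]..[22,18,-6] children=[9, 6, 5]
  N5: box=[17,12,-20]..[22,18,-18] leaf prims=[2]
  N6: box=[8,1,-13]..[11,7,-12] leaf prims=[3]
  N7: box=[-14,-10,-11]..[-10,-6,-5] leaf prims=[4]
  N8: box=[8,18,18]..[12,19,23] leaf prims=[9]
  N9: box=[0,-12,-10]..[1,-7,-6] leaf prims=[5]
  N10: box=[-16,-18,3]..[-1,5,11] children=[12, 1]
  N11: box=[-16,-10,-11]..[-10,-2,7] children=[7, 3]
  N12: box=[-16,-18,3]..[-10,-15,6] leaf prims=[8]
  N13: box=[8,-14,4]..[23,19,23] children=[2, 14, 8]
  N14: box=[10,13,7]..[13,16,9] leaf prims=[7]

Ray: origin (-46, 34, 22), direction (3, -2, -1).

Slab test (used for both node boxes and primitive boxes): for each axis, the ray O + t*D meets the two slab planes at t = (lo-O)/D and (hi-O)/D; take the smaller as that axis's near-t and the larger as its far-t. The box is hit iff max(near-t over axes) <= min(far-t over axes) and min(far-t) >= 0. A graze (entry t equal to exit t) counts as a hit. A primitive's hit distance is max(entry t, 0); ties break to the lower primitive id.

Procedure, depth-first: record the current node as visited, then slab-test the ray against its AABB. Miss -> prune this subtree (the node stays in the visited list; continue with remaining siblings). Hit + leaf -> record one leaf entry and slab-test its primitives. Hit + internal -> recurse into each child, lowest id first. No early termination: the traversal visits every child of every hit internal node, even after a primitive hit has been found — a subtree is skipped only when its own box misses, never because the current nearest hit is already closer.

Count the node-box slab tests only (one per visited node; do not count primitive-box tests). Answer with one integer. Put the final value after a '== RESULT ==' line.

Walk:
N0 x:[10,23] y:[15/2,26] z:[-1,42] -> hit [10,23], descend [4, 10, 11, 13]
  N4 x:[46/3,68/3] y:[8,23] z:[28,42] -> miss, prune
  N10 x:[10,15] y:[29/2,26] z:[11,19] -> hit [29/2,15], descend [1, 12]
    N1 x:[14,15] y:[29/2,15] z:[11,16] -> hit [29/2,15] leaf, test {P0@t=29/2}
    N12 x:[10,12] y:[49/2,26] z:[16,19] -> miss, prune
  N11 x:[10,12] y:[18,22] z:[15,33] -> miss, prune
  N13 x:[18,23] y:[15/2,24] z:[-1,18] -> hit [18,18], descend [2, 8, 14]
    N2 x:[21,23] y:[47/2,24] z:[17,18] -> miss, prune
    N8 x:[18,58/3] y:[15/2,8] z:[-1,4] -> miss, prune
    N14 x:[56/3,59/3] y:[9,21/2] z:[13,15] -> miss, prune

Visited [0, 4, 10, 1, 12, 11, 13, 2, 8, 14]. Tests: 10 box, 1 leaf. Nearest: P0.

== RESULT ==
10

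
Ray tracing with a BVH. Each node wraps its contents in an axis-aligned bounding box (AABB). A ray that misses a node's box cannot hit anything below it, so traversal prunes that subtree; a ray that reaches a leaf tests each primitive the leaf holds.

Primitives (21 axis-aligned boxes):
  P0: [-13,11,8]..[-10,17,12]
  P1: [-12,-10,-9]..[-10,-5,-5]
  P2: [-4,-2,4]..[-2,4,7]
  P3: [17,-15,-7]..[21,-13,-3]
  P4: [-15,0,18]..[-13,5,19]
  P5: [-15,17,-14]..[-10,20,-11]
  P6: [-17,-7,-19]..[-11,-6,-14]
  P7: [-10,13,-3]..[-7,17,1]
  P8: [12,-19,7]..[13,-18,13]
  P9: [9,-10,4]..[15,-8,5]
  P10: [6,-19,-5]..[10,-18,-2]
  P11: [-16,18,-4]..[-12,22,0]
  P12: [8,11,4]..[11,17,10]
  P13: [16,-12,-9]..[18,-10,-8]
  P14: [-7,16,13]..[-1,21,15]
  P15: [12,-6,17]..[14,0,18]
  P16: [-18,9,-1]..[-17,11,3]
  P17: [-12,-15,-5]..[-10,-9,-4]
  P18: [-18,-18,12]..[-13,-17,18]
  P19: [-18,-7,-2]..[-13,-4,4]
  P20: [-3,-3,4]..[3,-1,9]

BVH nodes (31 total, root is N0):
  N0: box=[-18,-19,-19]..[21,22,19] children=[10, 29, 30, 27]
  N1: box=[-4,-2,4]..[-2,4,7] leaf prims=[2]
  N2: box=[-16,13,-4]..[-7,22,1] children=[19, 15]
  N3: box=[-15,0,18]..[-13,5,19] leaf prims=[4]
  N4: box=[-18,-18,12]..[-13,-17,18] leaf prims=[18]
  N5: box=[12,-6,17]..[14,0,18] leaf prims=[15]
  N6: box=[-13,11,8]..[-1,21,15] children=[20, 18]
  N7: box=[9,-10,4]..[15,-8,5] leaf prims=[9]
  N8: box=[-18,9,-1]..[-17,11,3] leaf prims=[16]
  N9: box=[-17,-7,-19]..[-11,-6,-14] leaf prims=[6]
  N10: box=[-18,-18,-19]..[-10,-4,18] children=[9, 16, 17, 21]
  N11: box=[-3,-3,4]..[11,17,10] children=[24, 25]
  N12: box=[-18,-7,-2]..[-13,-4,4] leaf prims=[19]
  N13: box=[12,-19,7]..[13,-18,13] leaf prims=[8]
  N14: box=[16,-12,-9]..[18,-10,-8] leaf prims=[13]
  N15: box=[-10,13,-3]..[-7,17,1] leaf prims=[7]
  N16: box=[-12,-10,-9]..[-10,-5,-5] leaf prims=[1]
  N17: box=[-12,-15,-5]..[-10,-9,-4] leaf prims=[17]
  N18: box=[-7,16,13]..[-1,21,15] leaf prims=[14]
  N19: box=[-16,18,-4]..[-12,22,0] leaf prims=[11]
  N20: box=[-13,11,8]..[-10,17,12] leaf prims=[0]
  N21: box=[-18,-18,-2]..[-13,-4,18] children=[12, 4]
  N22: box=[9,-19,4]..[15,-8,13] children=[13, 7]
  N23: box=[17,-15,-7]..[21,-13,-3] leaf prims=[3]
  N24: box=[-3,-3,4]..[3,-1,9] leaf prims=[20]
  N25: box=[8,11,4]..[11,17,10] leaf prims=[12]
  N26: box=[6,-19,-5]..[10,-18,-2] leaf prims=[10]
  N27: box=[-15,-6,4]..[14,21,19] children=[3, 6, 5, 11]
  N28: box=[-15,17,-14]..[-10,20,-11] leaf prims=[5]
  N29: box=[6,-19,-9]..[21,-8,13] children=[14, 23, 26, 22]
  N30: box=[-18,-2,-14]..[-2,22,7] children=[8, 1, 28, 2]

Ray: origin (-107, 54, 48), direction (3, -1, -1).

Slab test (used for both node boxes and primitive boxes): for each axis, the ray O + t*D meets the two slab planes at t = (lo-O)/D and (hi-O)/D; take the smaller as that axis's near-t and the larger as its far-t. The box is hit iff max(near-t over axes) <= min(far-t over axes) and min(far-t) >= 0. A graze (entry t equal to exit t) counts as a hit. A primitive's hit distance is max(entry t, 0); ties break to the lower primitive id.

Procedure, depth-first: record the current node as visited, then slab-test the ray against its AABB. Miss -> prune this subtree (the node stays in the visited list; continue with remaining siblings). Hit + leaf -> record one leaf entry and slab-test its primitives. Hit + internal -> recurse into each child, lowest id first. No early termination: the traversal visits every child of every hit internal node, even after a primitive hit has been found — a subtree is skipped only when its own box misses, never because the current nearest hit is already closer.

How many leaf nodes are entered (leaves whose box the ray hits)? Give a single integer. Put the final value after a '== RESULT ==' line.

Trace the traversal:
N0 x:[89/3,128/3] y:[32,73] z:[29,67] -> hit [32,128/3], descend [10, 27, 29, 30]
  N10 x:[89/3,97/3] y:[58,72] z:[30,67] -> miss, prune
  N27 x:[92/3,121/3] y:[33,60] z:[29,44] -> hit [33,121/3], descend [3, 5, 6, 11]
    N3 x:[92/3,94/3] y:[49,54] z:[29,30] -> miss, prune
    N5 x:[119/3,121/3] y:[54,60] z:[30,31] -> miss, prune
    N6 x:[94/3,106/3] y:[33,43] z:[33,40] -> hit [33,106/3], descend [18, 20]
      N18 x:[100/3,106/3] y:[33,38] z:[33,35] -> hit [100/3,35] leaf, test {P14@t=100/3}
      N20 x:[94/3,97/3] y:[37,43] z:[36,40] -> miss, prune
    N11 x:[104/3,118/3] y:[37,57] z:[38,44] -> hit [38,118/3], descend [24, 25]
      N24 x:[104/3,110/3] y:[55,57] z:[39,44] -> miss, prune
      N25 x:[115/3,118/3] y:[37,43] z:[38,44] -> hit [115/3,118/3] leaf, test {P12@t=115/3}
  N29 x:[113/3,128/3] y:[62,73] z:[35,57] -> miss, prune
  N30 x:[89/3,35] y:[32,56] z:[41,62] -> miss, prune

13 AABB tests over nodes [0, 10, 27, 3, 5, 6, 18, 20, 11, 24, 25, 29, 30]; 2 leaves entered; closest P14.

== RESULT ==
2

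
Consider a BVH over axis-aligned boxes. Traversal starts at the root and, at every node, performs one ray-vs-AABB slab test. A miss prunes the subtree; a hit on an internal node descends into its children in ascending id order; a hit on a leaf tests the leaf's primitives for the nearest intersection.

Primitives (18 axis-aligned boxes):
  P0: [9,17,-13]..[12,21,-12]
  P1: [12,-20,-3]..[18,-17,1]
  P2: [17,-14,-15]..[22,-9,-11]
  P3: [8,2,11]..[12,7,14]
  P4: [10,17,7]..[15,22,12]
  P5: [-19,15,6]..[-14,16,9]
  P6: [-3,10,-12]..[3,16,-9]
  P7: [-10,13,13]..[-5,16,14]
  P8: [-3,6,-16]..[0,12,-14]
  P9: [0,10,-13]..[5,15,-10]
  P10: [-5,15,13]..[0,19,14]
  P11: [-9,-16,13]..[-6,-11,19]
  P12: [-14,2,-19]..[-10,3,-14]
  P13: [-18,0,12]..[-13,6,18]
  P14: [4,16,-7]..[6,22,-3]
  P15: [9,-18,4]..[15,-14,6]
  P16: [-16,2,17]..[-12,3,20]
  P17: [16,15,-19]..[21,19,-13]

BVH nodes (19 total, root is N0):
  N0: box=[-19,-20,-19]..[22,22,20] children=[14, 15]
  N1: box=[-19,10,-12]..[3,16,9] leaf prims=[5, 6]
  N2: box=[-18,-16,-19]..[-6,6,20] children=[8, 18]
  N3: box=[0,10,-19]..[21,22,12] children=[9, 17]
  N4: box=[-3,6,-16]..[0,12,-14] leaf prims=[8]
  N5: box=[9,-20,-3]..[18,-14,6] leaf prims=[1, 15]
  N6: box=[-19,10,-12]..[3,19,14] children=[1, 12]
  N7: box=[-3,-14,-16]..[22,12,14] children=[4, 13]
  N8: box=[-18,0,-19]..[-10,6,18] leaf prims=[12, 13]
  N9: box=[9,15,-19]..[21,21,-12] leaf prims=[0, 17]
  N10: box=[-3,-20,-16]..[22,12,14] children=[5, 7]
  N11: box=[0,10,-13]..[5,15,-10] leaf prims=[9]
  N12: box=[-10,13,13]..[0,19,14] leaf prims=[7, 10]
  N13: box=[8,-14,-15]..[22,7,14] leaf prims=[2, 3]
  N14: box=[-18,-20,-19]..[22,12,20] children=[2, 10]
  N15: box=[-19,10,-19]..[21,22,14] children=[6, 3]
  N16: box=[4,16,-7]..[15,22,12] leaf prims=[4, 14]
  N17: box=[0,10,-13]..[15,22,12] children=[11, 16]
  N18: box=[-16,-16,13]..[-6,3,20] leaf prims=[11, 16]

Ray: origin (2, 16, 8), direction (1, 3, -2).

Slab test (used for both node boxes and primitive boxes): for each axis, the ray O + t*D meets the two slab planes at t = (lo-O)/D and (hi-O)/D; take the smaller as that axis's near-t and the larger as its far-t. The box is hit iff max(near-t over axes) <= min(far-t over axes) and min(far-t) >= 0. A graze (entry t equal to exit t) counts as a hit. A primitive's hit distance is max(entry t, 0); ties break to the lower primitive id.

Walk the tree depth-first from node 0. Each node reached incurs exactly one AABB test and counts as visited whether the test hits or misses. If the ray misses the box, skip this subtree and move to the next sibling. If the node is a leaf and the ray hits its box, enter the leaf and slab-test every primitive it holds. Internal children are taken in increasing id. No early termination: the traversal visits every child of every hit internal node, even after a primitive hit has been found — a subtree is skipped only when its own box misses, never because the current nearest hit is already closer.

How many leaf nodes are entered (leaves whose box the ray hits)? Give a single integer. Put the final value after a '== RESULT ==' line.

Trace the traversal:
N0 x:[-21,20] y:[-12,2] z:[-6,27/2] -> hit [-6,2], descend [14, 15]
  N14 x:[-20,20] y:[-12,-4/3] z:[-6,27/2] -> miss, prune
  N15 x:[-21,19] y:[-2,2] z:[-3,27/2] -> hit [-2,2], descend [3, 6]
    N3 x:[-2,19] y:[-2,2] z:[-2,27/2] -> hit [-2,2], descend [9, 17]
      N9 x:[7,19] y:[-1/3,5/3] z:[10,27/2] -> miss, prune
      N17 x:[-2,13] y:[-2,2] z:[-2,21/2] -> hit [-2,2], descend [11, 16]
        N11 x:[-2,3] y:[-2,-1/3] z:[9,21/2] -> miss, prune
        N16 x:[2,13] y:[0,2] z:[-2,15/2] -> hit [2,2] leaf, test {P4(miss), P14(miss)}
    N6 x:[-21,1] y:[-2,1] z:[-3,10] -> hit [-2,1], descend [1, 12]
      N1 x:[-21,1] y:[-2,0] z:[-1/2,10] -> hit [-1/2,0] leaf, test {P5(miss), P6(miss)}
      N12 x:[-12,-2] y:[-1,1] z:[-3,-5/2] -> miss, prune

order=[0, 14, 15, 3, 9, 17, 11, 16, 6, 1, 12]  |boxes|=11  |leaves|=2  hit=miss

== RESULT ==
2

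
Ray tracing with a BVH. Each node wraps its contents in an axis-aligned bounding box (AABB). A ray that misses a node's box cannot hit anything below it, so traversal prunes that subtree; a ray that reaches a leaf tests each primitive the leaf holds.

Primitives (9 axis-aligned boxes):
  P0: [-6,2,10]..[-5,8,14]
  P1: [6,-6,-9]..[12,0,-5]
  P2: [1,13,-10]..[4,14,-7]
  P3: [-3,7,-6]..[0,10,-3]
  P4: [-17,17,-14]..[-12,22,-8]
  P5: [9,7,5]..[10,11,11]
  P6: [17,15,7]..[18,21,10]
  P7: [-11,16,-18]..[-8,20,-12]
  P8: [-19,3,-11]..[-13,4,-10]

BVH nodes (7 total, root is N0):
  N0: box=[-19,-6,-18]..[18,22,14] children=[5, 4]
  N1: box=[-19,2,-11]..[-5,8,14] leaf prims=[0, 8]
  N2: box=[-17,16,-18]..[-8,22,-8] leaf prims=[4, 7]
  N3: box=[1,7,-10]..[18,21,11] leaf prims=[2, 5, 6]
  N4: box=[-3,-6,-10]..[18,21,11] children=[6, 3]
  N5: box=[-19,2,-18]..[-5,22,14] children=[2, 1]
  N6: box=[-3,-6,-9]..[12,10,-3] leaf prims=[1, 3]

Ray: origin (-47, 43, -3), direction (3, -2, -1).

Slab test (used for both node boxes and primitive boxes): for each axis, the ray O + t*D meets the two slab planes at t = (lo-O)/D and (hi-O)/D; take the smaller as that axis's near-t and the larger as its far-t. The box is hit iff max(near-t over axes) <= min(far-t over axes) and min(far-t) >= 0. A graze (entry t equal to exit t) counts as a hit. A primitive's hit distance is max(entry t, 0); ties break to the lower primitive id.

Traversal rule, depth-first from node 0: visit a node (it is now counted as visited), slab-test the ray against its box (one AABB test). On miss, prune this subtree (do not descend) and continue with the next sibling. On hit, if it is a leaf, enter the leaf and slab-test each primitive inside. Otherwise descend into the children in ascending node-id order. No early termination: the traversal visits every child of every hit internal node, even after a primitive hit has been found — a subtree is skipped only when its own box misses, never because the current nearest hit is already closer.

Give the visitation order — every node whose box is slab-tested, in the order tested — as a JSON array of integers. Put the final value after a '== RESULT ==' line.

Walk:
N0 x:[28/3,65/3] y:[21/2,49/2] z:[-17,15] -> hit [21/2,15], descend [4, 5]
  N4 x:[44/3,65/3] y:[11,49/2] z:[-14,7] -> miss, prune
  N5 x:[28/3,14] y:[21/2,41/2] z:[-17,15] -> hit [21/2,14], descend [1, 2]
    N1 x:[28/3,14] y:[35/2,41/2] z:[-17,8] -> miss, prune
    N2 x:[10,13] y:[21/2,27/2] z:[5,15] -> hit [21/2,13] leaf, test {P4@t=21/2, P7@t=12}

Summary -> nodes [0, 4, 5, 1, 2]; box-tests=5; leaf-entries=1; first=P4

== RESULT ==
[0, 4, 5, 1, 2]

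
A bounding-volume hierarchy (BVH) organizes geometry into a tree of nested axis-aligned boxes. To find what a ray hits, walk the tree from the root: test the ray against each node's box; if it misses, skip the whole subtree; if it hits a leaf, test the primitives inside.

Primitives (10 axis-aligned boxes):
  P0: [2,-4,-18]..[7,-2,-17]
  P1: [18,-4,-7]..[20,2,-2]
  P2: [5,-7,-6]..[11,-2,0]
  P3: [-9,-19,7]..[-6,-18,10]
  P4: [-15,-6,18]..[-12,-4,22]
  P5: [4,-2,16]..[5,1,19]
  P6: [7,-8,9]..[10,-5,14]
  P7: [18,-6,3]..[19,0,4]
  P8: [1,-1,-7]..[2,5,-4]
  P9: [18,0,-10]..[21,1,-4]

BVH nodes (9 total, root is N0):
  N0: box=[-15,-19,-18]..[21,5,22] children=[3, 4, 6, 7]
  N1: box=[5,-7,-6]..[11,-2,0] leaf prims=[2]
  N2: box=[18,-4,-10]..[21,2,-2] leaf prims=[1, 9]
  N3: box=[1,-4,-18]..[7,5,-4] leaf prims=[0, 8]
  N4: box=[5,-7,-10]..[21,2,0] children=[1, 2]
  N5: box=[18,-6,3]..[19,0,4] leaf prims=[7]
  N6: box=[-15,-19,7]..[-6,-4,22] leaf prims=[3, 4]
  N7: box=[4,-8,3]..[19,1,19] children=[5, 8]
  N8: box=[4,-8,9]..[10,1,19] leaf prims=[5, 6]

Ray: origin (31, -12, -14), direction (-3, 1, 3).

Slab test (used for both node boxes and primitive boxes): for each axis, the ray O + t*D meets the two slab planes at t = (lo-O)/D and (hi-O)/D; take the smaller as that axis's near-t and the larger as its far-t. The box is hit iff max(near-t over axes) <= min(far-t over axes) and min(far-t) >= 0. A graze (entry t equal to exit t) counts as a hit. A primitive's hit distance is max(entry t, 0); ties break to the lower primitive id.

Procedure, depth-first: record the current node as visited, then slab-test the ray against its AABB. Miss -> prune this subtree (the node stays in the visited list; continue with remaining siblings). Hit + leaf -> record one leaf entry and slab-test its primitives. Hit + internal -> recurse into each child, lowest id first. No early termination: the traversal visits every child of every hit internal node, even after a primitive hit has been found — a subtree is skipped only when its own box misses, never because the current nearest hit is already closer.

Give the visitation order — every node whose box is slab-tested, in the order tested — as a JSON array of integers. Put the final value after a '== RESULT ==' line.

Trace the traversal:
N0 x:[10/3,46/3] y:[-7,17] z:[-4/3,12] -> hit [10/3,12], descend [3, 4, 6, 7]
  N3 x:[8,10] y:[8,17] z:[-4/3,10/3] -> miss, prune
  N4 x:[10/3,26/3] y:[5,14] z:[4/3,14/3] -> miss, prune
  N6 x:[37/3,46/3] y:[-7,8] z:[7,12] -> miss, prune
  N7 x:[4,9] y:[4,13] z:[17/3,11] -> hit [17/3,9], descend [5, 8]
    N5 x:[4,13/3] y:[6,12] z:[17/3,6] -> miss, prune
    N8 x:[7,9] y:[4,13] z:[23/3,11] -> hit [23/3,9] leaf, test {P5(miss), P6(miss)}

Visited [0, 3, 4, 6, 7, 5, 8]. Tests: 7 box, 1 leaf. Nearest: miss.

== RESULT ==
[0, 3, 4, 6, 7, 5, 8]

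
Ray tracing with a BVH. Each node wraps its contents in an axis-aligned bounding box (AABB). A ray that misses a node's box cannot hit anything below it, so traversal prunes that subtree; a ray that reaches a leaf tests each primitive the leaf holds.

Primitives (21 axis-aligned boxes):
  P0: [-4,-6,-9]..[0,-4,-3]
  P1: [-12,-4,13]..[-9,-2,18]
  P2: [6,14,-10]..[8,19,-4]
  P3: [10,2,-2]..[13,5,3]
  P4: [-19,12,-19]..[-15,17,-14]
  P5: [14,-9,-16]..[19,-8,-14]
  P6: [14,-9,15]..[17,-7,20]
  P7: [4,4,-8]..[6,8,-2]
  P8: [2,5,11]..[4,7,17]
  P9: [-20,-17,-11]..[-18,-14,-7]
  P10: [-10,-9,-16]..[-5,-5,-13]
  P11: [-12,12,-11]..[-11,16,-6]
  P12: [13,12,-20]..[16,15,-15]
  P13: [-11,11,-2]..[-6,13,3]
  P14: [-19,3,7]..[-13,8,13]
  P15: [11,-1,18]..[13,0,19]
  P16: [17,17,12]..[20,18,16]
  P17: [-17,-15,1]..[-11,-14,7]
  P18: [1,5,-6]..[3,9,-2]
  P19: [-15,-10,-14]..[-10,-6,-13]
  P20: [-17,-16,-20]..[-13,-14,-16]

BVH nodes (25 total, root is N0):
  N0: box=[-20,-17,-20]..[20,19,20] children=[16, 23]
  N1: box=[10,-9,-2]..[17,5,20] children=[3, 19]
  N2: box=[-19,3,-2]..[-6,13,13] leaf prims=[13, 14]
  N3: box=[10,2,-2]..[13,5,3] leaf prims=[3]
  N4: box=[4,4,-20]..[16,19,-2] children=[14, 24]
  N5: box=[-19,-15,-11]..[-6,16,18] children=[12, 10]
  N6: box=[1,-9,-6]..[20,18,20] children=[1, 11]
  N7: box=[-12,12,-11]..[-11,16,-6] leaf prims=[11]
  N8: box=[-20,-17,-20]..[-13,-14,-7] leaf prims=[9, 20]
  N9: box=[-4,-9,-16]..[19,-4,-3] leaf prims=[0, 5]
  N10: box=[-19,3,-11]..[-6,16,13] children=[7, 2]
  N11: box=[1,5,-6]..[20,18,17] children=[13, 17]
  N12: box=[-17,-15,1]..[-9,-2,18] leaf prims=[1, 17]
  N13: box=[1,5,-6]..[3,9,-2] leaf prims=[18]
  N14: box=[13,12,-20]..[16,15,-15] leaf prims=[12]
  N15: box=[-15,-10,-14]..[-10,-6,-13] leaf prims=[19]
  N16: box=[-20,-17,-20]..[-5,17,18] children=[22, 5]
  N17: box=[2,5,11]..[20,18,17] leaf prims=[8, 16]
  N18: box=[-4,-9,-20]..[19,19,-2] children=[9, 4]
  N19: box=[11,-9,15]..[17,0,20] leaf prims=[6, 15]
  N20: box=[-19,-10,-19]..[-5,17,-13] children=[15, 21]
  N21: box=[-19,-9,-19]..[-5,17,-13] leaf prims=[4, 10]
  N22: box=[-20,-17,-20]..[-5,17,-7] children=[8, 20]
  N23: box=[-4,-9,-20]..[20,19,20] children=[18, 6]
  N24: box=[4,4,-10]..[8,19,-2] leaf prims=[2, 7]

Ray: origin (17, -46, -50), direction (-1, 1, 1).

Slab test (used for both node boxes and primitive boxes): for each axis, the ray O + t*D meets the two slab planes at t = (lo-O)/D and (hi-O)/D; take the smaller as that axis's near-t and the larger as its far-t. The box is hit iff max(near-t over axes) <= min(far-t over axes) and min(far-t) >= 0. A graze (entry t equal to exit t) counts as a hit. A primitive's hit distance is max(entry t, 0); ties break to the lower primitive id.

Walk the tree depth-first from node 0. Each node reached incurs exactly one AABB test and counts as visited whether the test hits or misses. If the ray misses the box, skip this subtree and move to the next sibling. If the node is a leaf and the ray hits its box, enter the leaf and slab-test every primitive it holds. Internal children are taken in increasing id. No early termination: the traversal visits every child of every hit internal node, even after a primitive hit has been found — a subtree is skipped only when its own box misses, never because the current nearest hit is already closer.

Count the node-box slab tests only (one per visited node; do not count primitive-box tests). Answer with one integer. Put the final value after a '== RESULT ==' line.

Traverse from the root:
N0 x:[-3,37] y:[29,65] z:[30,70] -> hit [30,37], descend [16, 23]
  N16 x:[22,37] y:[29,63] z:[30,68] -> hit [30,37], descend [5, 22]
    N5 x:[23,36] y:[31,62] z:[39,68] -> miss, prune
    N22 x:[22,37] y:[29,63] z:[30,43] -> hit [30,37], descend [8, 20]
      N8 x:[30,37] y:[29,32] z:[30,43] -> hit [30,32] leaf, test {P9(miss), P20@t=30}
      N20 x:[22,36] y:[36,63] z:[31,37] -> hit [36,36], descend [15, 21]
        N15 x:[27,32] y:[36,40] z:[36,37] -> miss, prune
        N21 x:[22,36] y:[37,63] z:[31,37] -> miss, prune
  N23 x:[-3,21] y:[37,65] z:[30,70] -> miss, prune

order=[0, 16, 5, 22, 8, 20, 15, 21, 23]  |boxes|=9  |leaves|=1  hit=P20

== RESULT ==
9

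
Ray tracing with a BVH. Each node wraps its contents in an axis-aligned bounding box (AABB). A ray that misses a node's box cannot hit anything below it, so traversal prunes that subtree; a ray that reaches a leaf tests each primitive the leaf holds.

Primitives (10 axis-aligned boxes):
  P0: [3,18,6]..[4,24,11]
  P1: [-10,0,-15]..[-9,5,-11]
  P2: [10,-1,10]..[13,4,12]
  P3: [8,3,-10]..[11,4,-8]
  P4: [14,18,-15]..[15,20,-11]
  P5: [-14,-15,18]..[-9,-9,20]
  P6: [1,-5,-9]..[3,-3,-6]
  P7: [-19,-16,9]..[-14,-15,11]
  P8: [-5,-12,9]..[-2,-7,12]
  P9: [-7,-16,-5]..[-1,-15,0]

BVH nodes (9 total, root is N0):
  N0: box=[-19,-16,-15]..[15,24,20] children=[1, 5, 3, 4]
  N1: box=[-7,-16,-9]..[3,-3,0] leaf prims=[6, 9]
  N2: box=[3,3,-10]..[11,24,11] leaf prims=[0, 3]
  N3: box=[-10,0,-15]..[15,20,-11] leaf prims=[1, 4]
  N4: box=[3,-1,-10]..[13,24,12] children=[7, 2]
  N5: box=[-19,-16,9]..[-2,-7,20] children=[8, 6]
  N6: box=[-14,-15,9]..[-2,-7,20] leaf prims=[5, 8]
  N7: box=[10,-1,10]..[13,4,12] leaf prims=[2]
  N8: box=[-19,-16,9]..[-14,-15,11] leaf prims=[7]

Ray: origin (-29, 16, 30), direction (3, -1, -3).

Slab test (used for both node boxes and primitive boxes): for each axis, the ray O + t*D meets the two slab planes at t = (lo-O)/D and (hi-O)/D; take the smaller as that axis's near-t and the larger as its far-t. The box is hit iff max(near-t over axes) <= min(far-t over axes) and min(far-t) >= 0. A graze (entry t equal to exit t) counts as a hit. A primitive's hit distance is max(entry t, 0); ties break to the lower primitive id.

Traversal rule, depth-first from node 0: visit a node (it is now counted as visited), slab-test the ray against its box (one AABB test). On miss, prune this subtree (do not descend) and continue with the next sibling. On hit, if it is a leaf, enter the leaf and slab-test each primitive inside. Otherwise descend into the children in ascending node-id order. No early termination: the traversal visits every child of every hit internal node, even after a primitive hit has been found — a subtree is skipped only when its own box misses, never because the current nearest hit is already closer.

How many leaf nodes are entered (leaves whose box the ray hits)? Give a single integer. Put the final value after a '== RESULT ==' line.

Walk:
N0 x:[10/3,44/3] y:[-8,32] z:[10/3,15] -> hit [10/3,44/3], descend [1, 3, 4, 5]
  N1 x:[22/3,32/3] y:[19,32] z:[10,13] -> miss, prune
  N3 x:[19/3,44/3] y:[-4,16] z:[41/3,15] -> hit [41/3,44/3] leaf, test {P1(miss), P4(miss)}
  N4 x:[32/3,14] y:[-8,17] z:[6,40/3] -> hit [32/3,40/3], descend [2, 7]
    N2 x:[32/3,40/3] y:[-8,13] z:[19/3,40/3] -> hit [32/3,13] leaf, test {P0(miss), P3@t=38/3}
    N7 x:[13,14] y:[12,17] z:[6,20/3] -> miss, prune
  N5 x:[10/3,9] y:[23,32] z:[10/3,7] -> miss, prune

7 AABB tests over nodes [0, 1, 3, 4, 2, 7, 5]; 2 leaves entered; closest P3.

== RESULT ==
2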